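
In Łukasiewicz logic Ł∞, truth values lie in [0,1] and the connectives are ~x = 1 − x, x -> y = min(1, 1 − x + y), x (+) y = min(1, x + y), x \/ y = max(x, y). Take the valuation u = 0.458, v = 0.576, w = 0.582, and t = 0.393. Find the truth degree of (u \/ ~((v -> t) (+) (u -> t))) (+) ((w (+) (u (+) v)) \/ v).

v -> t = min(1, 1 − 0.576 + 0.393) = min(1, 0.817) = 0.817
u -> t = min(1, 1 − 0.458 + 0.393) = min(1, 0.935) = 0.935
(v -> t) (+) (u -> t) = min(1, 0.817 + 0.935) = min(1, 1.752) = 1.000
~((v -> t) (+) (u -> t)) = 1 − 1.000 = 0.000
u \/ ~((v -> t) (+) (u -> t)) = max(0.458, 0.000) = 0.458
u (+) v = min(1, 0.458 + 0.576) = min(1, 1.034) = 1.000
w (+) (u (+) v) = min(1, 0.582 + 1.000) = min(1, 1.582) = 1.000
(w (+) (u (+) v)) \/ v = max(1.000, 0.576) = 1.000
(u \/ ~((v -> t) (+) (u -> t))) (+) ((w (+) (u (+) v)) \/ v) = min(1, 0.458 + 1.000) = min(1, 1.458) = 1.000

1.000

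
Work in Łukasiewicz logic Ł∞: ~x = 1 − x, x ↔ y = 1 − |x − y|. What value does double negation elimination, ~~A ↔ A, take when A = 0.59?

~A = 1 − 0.59 = 0.41
~~A = 1 − 0.41 = 0.59
~~A ↔ A = 1 − |0.59 − 0.59| = 1 − 0.00 = 1.00
(As expected: always 1 in Ł∞ since negation is involutive.)

1.00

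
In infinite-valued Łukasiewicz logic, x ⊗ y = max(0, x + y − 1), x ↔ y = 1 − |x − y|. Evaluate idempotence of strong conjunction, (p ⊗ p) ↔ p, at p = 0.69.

0.69

p ⊗ p = max(0, 0.69 + 0.69 − 1) = max(0, 0.38) = 0.38
(p ⊗ p) ↔ p = 1 − |0.38 − 0.69| = 1 − 0.31 = 0.69
(The value 0.69 < 1 shows this instance is not satisfied; fails in Ł∞ since a ⊗ a = max(0, 2a−1) ≠ a in general.)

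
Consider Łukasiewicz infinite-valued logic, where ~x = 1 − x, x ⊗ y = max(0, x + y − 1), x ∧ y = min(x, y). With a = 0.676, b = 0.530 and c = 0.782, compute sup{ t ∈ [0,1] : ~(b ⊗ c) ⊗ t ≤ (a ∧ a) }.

b ⊗ c = max(0, 0.530 + 0.782 − 1) = max(0, 0.312) = 0.312
~(b ⊗ c) = 1 − 0.312 = 0.688
So the left factor is ~(b ⊗ c) = 0.688.
a ∧ a = min(0.676, 0.676) = 0.676
So the right-hand bound is a ∧ a = 0.676.
The residuum of the Łukasiewicz t-norm gives the supremum: min(1, 1 − 0.688 + 0.676).
1 − 0.688 + 0.676 = 0.988, so t = min(1, 0.988) = 0.988.
Check: 0.688 ⊗ 0.988 = max(0, 0.676) = 0.676 ≤ 0.676.

0.988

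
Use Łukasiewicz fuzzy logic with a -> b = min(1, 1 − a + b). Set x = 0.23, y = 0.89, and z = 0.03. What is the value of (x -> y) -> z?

0.03

x -> y = min(1, 1 − 0.23 + 0.89) = min(1, 1.66) = 1.00
(x -> y) -> z = min(1, 1 − 1.00 + 0.03) = min(1, 0.03) = 0.03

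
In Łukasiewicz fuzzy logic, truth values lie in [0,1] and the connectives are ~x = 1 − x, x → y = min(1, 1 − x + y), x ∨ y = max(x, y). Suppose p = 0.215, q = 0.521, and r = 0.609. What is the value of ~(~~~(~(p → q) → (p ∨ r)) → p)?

p → q = min(1, 1 − 0.215 + 0.521) = min(1, 1.306) = 1.000
~(p → q) = 1 − 1.000 = 0.000
p ∨ r = max(0.215, 0.609) = 0.609
~(p → q) → (p ∨ r) = min(1, 1 − 0.000 + 0.609) = min(1, 1.609) = 1.000
~(~(p → q) → (p ∨ r)) = 1 − 1.000 = 0.000
~~(~(p → q) → (p ∨ r)) = 1 − 0.000 = 1.000
~~~(~(p → q) → (p ∨ r)) = 1 − 1.000 = 0.000
~~~(~(p → q) → (p ∨ r)) → p = min(1, 1 − 0.000 + 0.215) = min(1, 1.215) = 1.000
~(~~~(~(p → q) → (p ∨ r)) → p) = 1 − 1.000 = 0.000

0.000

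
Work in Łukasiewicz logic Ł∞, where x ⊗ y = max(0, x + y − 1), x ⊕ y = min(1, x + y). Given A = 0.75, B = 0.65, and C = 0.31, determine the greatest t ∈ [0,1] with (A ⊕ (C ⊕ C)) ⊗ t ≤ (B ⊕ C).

C ⊕ C = min(1, 0.31 + 0.31) = min(1, 0.62) = 0.62
A ⊕ (C ⊕ C) = min(1, 0.75 + 0.62) = min(1, 1.37) = 1.00
So the left factor is A ⊕ (C ⊕ C) = 1.00.
B ⊕ C = min(1, 0.65 + 0.31) = min(1, 0.96) = 0.96
So the right-hand bound is B ⊕ C = 0.96.
The residuum of the Łukasiewicz t-norm gives the supremum: min(1, 1 − 1.00 + 0.96).
1 − 1.00 + 0.96 = 0.96, so t = min(1, 0.96) = 0.96.
Check: 1.00 ⊗ 0.96 = max(0, 0.96) = 0.96 ≤ 0.96.

0.96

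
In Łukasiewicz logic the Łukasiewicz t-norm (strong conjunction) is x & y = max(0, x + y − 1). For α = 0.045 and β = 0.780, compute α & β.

α & β = max(0, 0.045 + 0.780 − 1) = max(0, -0.175) = 0.000
For comparison, the Gödel (minimum) t-norm min(x, y) would give 0.045.

0.000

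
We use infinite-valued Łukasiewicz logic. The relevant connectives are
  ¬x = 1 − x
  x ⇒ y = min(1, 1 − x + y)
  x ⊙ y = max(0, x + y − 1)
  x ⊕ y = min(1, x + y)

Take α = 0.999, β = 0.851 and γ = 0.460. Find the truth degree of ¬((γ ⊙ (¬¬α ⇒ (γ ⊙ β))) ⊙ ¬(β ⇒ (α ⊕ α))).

1.000

¬α = 1 − 0.999 = 0.001
¬¬α = 1 − 0.001 = 0.999
γ ⊙ β = max(0, 0.460 + 0.851 − 1) = max(0, 0.311) = 0.311
¬¬α ⇒ (γ ⊙ β) = min(1, 1 − 0.999 + 0.311) = min(1, 0.312) = 0.312
γ ⊙ (¬¬α ⇒ (γ ⊙ β)) = max(0, 0.460 + 0.312 − 1) = max(0, -0.228) = 0.000
α ⊕ α = min(1, 0.999 + 0.999) = min(1, 1.998) = 1.000
β ⇒ (α ⊕ α) = min(1, 1 − 0.851 + 1.000) = min(1, 1.149) = 1.000
¬(β ⇒ (α ⊕ α)) = 1 − 1.000 = 0.000
(γ ⊙ (¬¬α ⇒ (γ ⊙ β))) ⊙ ¬(β ⇒ (α ⊕ α)) = max(0, 0.000 + 0.000 − 1) = max(0, -1.000) = 0.000
¬((γ ⊙ (¬¬α ⇒ (γ ⊙ β))) ⊙ ¬(β ⇒ (α ⊕ α))) = 1 − 0.000 = 1.000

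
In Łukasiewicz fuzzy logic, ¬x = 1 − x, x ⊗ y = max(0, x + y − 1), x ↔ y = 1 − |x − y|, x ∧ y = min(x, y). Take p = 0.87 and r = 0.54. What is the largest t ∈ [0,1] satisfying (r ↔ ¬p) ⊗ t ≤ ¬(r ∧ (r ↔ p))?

¬p = 1 − 0.87 = 0.13
r ↔ ¬p = 1 − |0.54 − 0.13| = 1 − 0.41 = 0.59
So the left factor is r ↔ ¬p = 0.59.
r ↔ p = 1 − |0.54 − 0.87| = 1 − 0.33 = 0.67
r ∧ (r ↔ p) = min(0.54, 0.67) = 0.54
¬(r ∧ (r ↔ p)) = 1 − 0.54 = 0.46
So the right-hand bound is ¬(r ∧ (r ↔ p)) = 0.46.
The residuum of the Łukasiewicz t-norm gives the supremum: min(1, 1 − 0.59 + 0.46).
1 − 0.59 + 0.46 = 0.87, so t = min(1, 0.87) = 0.87.
Check: 0.59 ⊗ 0.87 = max(0, 0.46) = 0.46 ≤ 0.46.

0.87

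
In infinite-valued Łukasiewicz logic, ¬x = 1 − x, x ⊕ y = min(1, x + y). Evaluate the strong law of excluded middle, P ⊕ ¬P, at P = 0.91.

1.00

¬P = 1 − 0.91 = 0.09
P ⊕ ¬P = min(1, 0.91 + 0.09) = min(1, 1.00) = 1.00
(As expected: always 1 in Ł∞ since a ⊕ (1−a) = 1.)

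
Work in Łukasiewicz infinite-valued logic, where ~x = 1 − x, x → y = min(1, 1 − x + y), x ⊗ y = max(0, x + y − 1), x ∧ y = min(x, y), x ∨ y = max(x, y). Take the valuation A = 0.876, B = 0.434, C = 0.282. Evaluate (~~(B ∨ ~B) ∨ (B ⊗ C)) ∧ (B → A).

0.566

~B = 1 − 0.434 = 0.566
B ∨ ~B = max(0.434, 0.566) = 0.566
~(B ∨ ~B) = 1 − 0.566 = 0.434
~~(B ∨ ~B) = 1 − 0.434 = 0.566
B ⊗ C = max(0, 0.434 + 0.282 − 1) = max(0, -0.284) = 0.000
~~(B ∨ ~B) ∨ (B ⊗ C) = max(0.566, 0.000) = 0.566
B → A = min(1, 1 − 0.434 + 0.876) = min(1, 1.442) = 1.000
(~~(B ∨ ~B) ∨ (B ⊗ C)) ∧ (B → A) = min(0.566, 1.000) = 0.566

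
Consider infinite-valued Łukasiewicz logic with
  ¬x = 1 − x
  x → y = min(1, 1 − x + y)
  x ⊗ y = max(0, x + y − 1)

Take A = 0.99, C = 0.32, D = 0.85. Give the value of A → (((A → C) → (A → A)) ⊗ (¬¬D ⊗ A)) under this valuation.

A → C = min(1, 1 − 0.99 + 0.32) = min(1, 0.33) = 0.33
A → A = min(1, 1 − 0.99 + 0.99) = min(1, 1.00) = 1.00
(A → C) → (A → A) = min(1, 1 − 0.33 + 1.00) = min(1, 1.67) = 1.00
¬D = 1 − 0.85 = 0.15
¬¬D = 1 − 0.15 = 0.85
¬¬D ⊗ A = max(0, 0.85 + 0.99 − 1) = max(0, 0.84) = 0.84
((A → C) → (A → A)) ⊗ (¬¬D ⊗ A) = max(0, 1.00 + 0.84 − 1) = max(0, 0.84) = 0.84
A → (((A → C) → (A → A)) ⊗ (¬¬D ⊗ A)) = min(1, 1 − 0.99 + 0.84) = min(1, 0.85) = 0.85

0.85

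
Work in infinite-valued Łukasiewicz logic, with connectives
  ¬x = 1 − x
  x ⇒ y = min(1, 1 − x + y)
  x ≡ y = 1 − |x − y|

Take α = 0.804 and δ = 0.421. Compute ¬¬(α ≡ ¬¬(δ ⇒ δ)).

0.804

δ ⇒ δ = min(1, 1 − 0.421 + 0.421) = min(1, 1.000) = 1.000
¬(δ ⇒ δ) = 1 − 1.000 = 0.000
¬¬(δ ⇒ δ) = 1 − 0.000 = 1.000
α ≡ ¬¬(δ ⇒ δ) = 1 − |0.804 − 1.000| = 1 − 0.196 = 0.804
¬(α ≡ ¬¬(δ ⇒ δ)) = 1 − 0.804 = 0.196
¬¬(α ≡ ¬¬(δ ⇒ δ)) = 1 − 0.196 = 0.804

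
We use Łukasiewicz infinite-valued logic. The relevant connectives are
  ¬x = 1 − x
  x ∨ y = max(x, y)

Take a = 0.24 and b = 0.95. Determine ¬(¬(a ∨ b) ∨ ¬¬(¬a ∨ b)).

0.05

a ∨ b = max(0.24, 0.95) = 0.95
¬(a ∨ b) = 1 − 0.95 = 0.05
¬a = 1 − 0.24 = 0.76
¬a ∨ b = max(0.76, 0.95) = 0.95
¬(¬a ∨ b) = 1 − 0.95 = 0.05
¬¬(¬a ∨ b) = 1 − 0.05 = 0.95
¬(a ∨ b) ∨ ¬¬(¬a ∨ b) = max(0.05, 0.95) = 0.95
¬(¬(a ∨ b) ∨ ¬¬(¬a ∨ b)) = 1 − 0.95 = 0.05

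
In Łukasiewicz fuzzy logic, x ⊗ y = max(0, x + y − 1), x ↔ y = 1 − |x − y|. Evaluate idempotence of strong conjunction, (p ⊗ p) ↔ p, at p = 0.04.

0.96

p ⊗ p = max(0, 0.04 + 0.04 − 1) = max(0, -0.92) = 0.00
(p ⊗ p) ↔ p = 1 − |0.00 − 0.04| = 1 − 0.04 = 0.96
(The value 0.96 < 1 shows this instance is not satisfied; fails in Ł∞ since a ⊗ a = max(0, 2a−1) ≠ a in general.)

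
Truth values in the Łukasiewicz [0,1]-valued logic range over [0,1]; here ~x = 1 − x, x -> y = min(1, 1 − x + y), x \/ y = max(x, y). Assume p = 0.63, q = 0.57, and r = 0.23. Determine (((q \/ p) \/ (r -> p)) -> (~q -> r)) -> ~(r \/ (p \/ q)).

0.57

q \/ p = max(0.57, 0.63) = 0.63
r -> p = min(1, 1 − 0.23 + 0.63) = min(1, 1.40) = 1.00
(q \/ p) \/ (r -> p) = max(0.63, 1.00) = 1.00
~q = 1 − 0.57 = 0.43
~q -> r = min(1, 1 − 0.43 + 0.23) = min(1, 0.80) = 0.80
((q \/ p) \/ (r -> p)) -> (~q -> r) = min(1, 1 − 1.00 + 0.80) = min(1, 0.80) = 0.80
p \/ q = max(0.63, 0.57) = 0.63
r \/ (p \/ q) = max(0.23, 0.63) = 0.63
~(r \/ (p \/ q)) = 1 − 0.63 = 0.37
(((q \/ p) \/ (r -> p)) -> (~q -> r)) -> ~(r \/ (p \/ q)) = min(1, 1 − 0.80 + 0.37) = min(1, 0.57) = 0.57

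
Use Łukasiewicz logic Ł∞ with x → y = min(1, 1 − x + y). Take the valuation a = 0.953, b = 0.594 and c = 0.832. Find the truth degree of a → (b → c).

1.000

b → c = min(1, 1 − 0.594 + 0.832) = min(1, 1.238) = 1.000
a → (b → c) = min(1, 1 − 0.953 + 1.000) = min(1, 1.047) = 1.000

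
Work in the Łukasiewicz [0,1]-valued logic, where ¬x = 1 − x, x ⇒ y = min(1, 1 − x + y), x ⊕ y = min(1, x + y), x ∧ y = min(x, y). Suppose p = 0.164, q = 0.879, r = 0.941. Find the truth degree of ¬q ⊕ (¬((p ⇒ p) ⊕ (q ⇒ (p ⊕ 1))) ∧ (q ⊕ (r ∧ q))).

0.121

¬q = 1 − 0.879 = 0.121
p ⇒ p = min(1, 1 − 0.164 + 0.164) = min(1, 1.000) = 1.000
p ⊕ 1 = min(1, 0.164 + 1.000) = min(1, 1.164) = 1.000
q ⇒ (p ⊕ 1) = min(1, 1 − 0.879 + 1.000) = min(1, 1.121) = 1.000
(p ⇒ p) ⊕ (q ⇒ (p ⊕ 1)) = min(1, 1.000 + 1.000) = min(1, 2.000) = 1.000
¬((p ⇒ p) ⊕ (q ⇒ (p ⊕ 1))) = 1 − 1.000 = 0.000
r ∧ q = min(0.941, 0.879) = 0.879
q ⊕ (r ∧ q) = min(1, 0.879 + 0.879) = min(1, 1.758) = 1.000
¬((p ⇒ p) ⊕ (q ⇒ (p ⊕ 1))) ∧ (q ⊕ (r ∧ q)) = min(0.000, 1.000) = 0.000
¬q ⊕ (¬((p ⇒ p) ⊕ (q ⇒ (p ⊕ 1))) ∧ (q ⊕ (r ∧ q))) = min(1, 0.121 + 0.000) = min(1, 0.121) = 0.121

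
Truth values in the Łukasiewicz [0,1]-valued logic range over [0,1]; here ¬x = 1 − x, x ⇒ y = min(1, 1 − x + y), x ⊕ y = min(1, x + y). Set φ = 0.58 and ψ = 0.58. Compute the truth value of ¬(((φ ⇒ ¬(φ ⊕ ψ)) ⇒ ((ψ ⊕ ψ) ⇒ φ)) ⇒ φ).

φ ⊕ ψ = min(1, 0.58 + 0.58) = min(1, 1.16) = 1.00
¬(φ ⊕ ψ) = 1 − 1.00 = 0.00
φ ⇒ ¬(φ ⊕ ψ) = min(1, 1 − 0.58 + 0.00) = min(1, 0.42) = 0.42
ψ ⊕ ψ = min(1, 0.58 + 0.58) = min(1, 1.16) = 1.00
(ψ ⊕ ψ) ⇒ φ = min(1, 1 − 1.00 + 0.58) = min(1, 0.58) = 0.58
(φ ⇒ ¬(φ ⊕ ψ)) ⇒ ((ψ ⊕ ψ) ⇒ φ) = min(1, 1 − 0.42 + 0.58) = min(1, 1.16) = 1.00
((φ ⇒ ¬(φ ⊕ ψ)) ⇒ ((ψ ⊕ ψ) ⇒ φ)) ⇒ φ = min(1, 1 − 1.00 + 0.58) = min(1, 0.58) = 0.58
¬(((φ ⇒ ¬(φ ⊕ ψ)) ⇒ ((ψ ⊕ ψ) ⇒ φ)) ⇒ φ) = 1 − 0.58 = 0.42

0.42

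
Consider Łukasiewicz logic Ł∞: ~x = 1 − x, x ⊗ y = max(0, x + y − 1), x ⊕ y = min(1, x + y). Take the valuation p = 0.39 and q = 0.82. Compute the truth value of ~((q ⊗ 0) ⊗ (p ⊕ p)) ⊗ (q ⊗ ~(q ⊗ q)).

0.18

q ⊗ 0 = max(0, 0.82 + 0.00 − 1) = max(0, -0.18) = 0.00
p ⊕ p = min(1, 0.39 + 0.39) = min(1, 0.78) = 0.78
(q ⊗ 0) ⊗ (p ⊕ p) = max(0, 0.00 + 0.78 − 1) = max(0, -0.22) = 0.00
~((q ⊗ 0) ⊗ (p ⊕ p)) = 1 − 0.00 = 1.00
q ⊗ q = max(0, 0.82 + 0.82 − 1) = max(0, 0.64) = 0.64
~(q ⊗ q) = 1 − 0.64 = 0.36
q ⊗ ~(q ⊗ q) = max(0, 0.82 + 0.36 − 1) = max(0, 0.18) = 0.18
~((q ⊗ 0) ⊗ (p ⊕ p)) ⊗ (q ⊗ ~(q ⊗ q)) = max(0, 1.00 + 0.18 − 1) = max(0, 0.18) = 0.18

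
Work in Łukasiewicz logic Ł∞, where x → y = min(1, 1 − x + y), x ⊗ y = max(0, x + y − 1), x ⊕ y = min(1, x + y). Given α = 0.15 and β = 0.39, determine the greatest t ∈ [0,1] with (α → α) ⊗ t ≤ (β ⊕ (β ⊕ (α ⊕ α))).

1.00

α → α = min(1, 1 − 0.15 + 0.15) = min(1, 1.00) = 1.00
So the left factor is α → α = 1.00.
α ⊕ α = min(1, 0.15 + 0.15) = min(1, 0.30) = 0.30
β ⊕ (α ⊕ α) = min(1, 0.39 + 0.30) = min(1, 0.69) = 0.69
β ⊕ (β ⊕ (α ⊕ α)) = min(1, 0.39 + 0.69) = min(1, 1.08) = 1.00
So the right-hand bound is β ⊕ (β ⊕ (α ⊕ α)) = 1.00.
The residuum of the Łukasiewicz t-norm gives the supremum: min(1, 1 − 1.00 + 1.00).
1 − 1.00 + 1.00 = 1.00, so t = min(1, 1.00) = 1.00.
Check: 1.00 ⊗ 1.00 = max(0, 1.00) = 1.00 ≤ 1.00.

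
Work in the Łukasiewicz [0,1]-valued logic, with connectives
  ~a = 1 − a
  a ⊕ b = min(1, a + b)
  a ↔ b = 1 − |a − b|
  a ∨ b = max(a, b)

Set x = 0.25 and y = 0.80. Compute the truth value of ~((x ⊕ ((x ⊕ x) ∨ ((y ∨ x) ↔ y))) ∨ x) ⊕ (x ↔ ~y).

0.95

x ⊕ x = min(1, 0.25 + 0.25) = min(1, 0.50) = 0.50
y ∨ x = max(0.80, 0.25) = 0.80
(y ∨ x) ↔ y = 1 − |0.80 − 0.80| = 1 − 0.00 = 1.00
(x ⊕ x) ∨ ((y ∨ x) ↔ y) = max(0.50, 1.00) = 1.00
x ⊕ ((x ⊕ x) ∨ ((y ∨ x) ↔ y)) = min(1, 0.25 + 1.00) = min(1, 1.25) = 1.00
(x ⊕ ((x ⊕ x) ∨ ((y ∨ x) ↔ y))) ∨ x = max(1.00, 0.25) = 1.00
~((x ⊕ ((x ⊕ x) ∨ ((y ∨ x) ↔ y))) ∨ x) = 1 − 1.00 = 0.00
~y = 1 − 0.80 = 0.20
x ↔ ~y = 1 − |0.25 − 0.20| = 1 − 0.05 = 0.95
~((x ⊕ ((x ⊕ x) ∨ ((y ∨ x) ↔ y))) ∨ x) ⊕ (x ↔ ~y) = min(1, 0.00 + 0.95) = min(1, 0.95) = 0.95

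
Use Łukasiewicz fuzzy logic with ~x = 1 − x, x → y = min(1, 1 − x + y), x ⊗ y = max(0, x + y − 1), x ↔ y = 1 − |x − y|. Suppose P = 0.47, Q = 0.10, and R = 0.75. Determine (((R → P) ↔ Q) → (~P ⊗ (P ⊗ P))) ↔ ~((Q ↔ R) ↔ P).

0.50

R → P = min(1, 1 − 0.75 + 0.47) = min(1, 0.72) = 0.72
(R → P) ↔ Q = 1 − |0.72 − 0.10| = 1 − 0.62 = 0.38
~P = 1 − 0.47 = 0.53
P ⊗ P = max(0, 0.47 + 0.47 − 1) = max(0, -0.06) = 0.00
~P ⊗ (P ⊗ P) = max(0, 0.53 + 0.00 − 1) = max(0, -0.47) = 0.00
((R → P) ↔ Q) → (~P ⊗ (P ⊗ P)) = min(1, 1 − 0.38 + 0.00) = min(1, 0.62) = 0.62
Q ↔ R = 1 − |0.10 − 0.75| = 1 − 0.65 = 0.35
(Q ↔ R) ↔ P = 1 − |0.35 − 0.47| = 1 − 0.12 = 0.88
~((Q ↔ R) ↔ P) = 1 − 0.88 = 0.12
(((R → P) ↔ Q) → (~P ⊗ (P ⊗ P))) ↔ ~((Q ↔ R) ↔ P) = 1 − |0.62 − 0.12| = 1 − 0.50 = 0.50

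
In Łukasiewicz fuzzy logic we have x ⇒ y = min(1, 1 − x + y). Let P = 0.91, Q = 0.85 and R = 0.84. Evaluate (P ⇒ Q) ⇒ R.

P ⇒ Q = min(1, 1 − 0.91 + 0.85) = min(1, 0.94) = 0.94
(P ⇒ Q) ⇒ R = min(1, 1 − 0.94 + 0.84) = min(1, 0.90) = 0.90

0.90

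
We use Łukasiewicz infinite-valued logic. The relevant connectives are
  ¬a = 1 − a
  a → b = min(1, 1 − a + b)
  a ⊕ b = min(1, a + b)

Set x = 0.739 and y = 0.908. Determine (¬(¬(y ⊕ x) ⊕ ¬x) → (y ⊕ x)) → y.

y ⊕ x = min(1, 0.908 + 0.739) = min(1, 1.647) = 1.000
¬(y ⊕ x) = 1 − 1.000 = 0.000
¬x = 1 − 0.739 = 0.261
¬(y ⊕ x) ⊕ ¬x = min(1, 0.000 + 0.261) = min(1, 0.261) = 0.261
¬(¬(y ⊕ x) ⊕ ¬x) = 1 − 0.261 = 0.739
¬(¬(y ⊕ x) ⊕ ¬x) → (y ⊕ x) = min(1, 1 − 0.739 + 1.000) = min(1, 1.261) = 1.000
(¬(¬(y ⊕ x) ⊕ ¬x) → (y ⊕ x)) → y = min(1, 1 − 1.000 + 0.908) = min(1, 0.908) = 0.908

0.908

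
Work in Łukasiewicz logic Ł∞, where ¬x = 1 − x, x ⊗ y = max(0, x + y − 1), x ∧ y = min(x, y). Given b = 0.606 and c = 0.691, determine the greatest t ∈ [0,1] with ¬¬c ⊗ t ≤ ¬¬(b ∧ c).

0.915

¬c = 1 − 0.691 = 0.309
¬¬c = 1 − 0.309 = 0.691
So the left factor is ¬¬c = 0.691.
b ∧ c = min(0.606, 0.691) = 0.606
¬(b ∧ c) = 1 − 0.606 = 0.394
¬¬(b ∧ c) = 1 − 0.394 = 0.606
So the right-hand bound is ¬¬(b ∧ c) = 0.606.
The residuum of the Łukasiewicz t-norm gives the supremum: min(1, 1 − 0.691 + 0.606).
1 − 0.691 + 0.606 = 0.915, so t = min(1, 0.915) = 0.915.
Check: 0.691 ⊗ 0.915 = max(0, 0.606) = 0.606 ≤ 0.606.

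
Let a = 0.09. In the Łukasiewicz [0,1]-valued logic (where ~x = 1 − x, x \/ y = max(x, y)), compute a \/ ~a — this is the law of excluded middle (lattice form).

~a = 1 − 0.09 = 0.91
a \/ ~a = max(0.09, 0.91) = 0.91
(The value 0.91 < 1 shows this instance is not satisfied; not a Ł∞-tautology — its value is max(a, 1−a).)

0.91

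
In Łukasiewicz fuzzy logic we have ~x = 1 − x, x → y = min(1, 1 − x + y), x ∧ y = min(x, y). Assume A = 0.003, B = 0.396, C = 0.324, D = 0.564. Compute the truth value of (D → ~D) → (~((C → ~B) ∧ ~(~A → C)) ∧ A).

~D = 1 − 0.564 = 0.436
D → ~D = min(1, 1 − 0.564 + 0.436) = min(1, 0.872) = 0.872
~B = 1 − 0.396 = 0.604
C → ~B = min(1, 1 − 0.324 + 0.604) = min(1, 1.280) = 1.000
~A = 1 − 0.003 = 0.997
~A → C = min(1, 1 − 0.997 + 0.324) = min(1, 0.327) = 0.327
~(~A → C) = 1 − 0.327 = 0.673
(C → ~B) ∧ ~(~A → C) = min(1.000, 0.673) = 0.673
~((C → ~B) ∧ ~(~A → C)) = 1 − 0.673 = 0.327
~((C → ~B) ∧ ~(~A → C)) ∧ A = min(0.327, 0.003) = 0.003
(D → ~D) → (~((C → ~B) ∧ ~(~A → C)) ∧ A) = min(1, 1 − 0.872 + 0.003) = min(1, 0.131) = 0.131

0.131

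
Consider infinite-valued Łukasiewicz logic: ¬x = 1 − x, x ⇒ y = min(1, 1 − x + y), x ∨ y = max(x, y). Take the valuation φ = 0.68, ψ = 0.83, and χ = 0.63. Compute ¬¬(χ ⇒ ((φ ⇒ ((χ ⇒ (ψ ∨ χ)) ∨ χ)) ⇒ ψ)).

ψ ∨ χ = max(0.83, 0.63) = 0.83
χ ⇒ (ψ ∨ χ) = min(1, 1 − 0.63 + 0.83) = min(1, 1.20) = 1.00
(χ ⇒ (ψ ∨ χ)) ∨ χ = max(1.00, 0.63) = 1.00
φ ⇒ ((χ ⇒ (ψ ∨ χ)) ∨ χ) = min(1, 1 − 0.68 + 1.00) = min(1, 1.32) = 1.00
(φ ⇒ ((χ ⇒ (ψ ∨ χ)) ∨ χ)) ⇒ ψ = min(1, 1 − 1.00 + 0.83) = min(1, 0.83) = 0.83
χ ⇒ ((φ ⇒ ((χ ⇒ (ψ ∨ χ)) ∨ χ)) ⇒ ψ) = min(1, 1 − 0.63 + 0.83) = min(1, 1.20) = 1.00
¬(χ ⇒ ((φ ⇒ ((χ ⇒ (ψ ∨ χ)) ∨ χ)) ⇒ ψ)) = 1 − 1.00 = 0.00
¬¬(χ ⇒ ((φ ⇒ ((χ ⇒ (ψ ∨ χ)) ∨ χ)) ⇒ ψ)) = 1 − 0.00 = 1.00

1.00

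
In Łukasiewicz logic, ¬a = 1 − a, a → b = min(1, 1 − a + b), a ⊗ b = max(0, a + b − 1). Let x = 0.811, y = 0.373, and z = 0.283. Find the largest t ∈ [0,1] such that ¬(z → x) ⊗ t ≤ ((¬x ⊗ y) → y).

z → x = min(1, 1 − 0.283 + 0.811) = min(1, 1.528) = 1.000
¬(z → x) = 1 − 1.000 = 0.000
So the left factor is ¬(z → x) = 0.000.
¬x = 1 − 0.811 = 0.189
¬x ⊗ y = max(0, 0.189 + 0.373 − 1) = max(0, -0.438) = 0.000
(¬x ⊗ y) → y = min(1, 1 − 0.000 + 0.373) = min(1, 1.373) = 1.000
So the right-hand bound is (¬x ⊗ y) → y = 1.000.
The residuum of the Łukasiewicz t-norm gives the supremum: min(1, 1 − 0.000 + 1.000).
1 − 0.000 + 1.000 = 2.000, so t = min(1, 2.000) = 1.000.
Check: 0.000 ⊗ 1.000 = max(0, 0.000) = 0.000 ≤ 1.000.

1.000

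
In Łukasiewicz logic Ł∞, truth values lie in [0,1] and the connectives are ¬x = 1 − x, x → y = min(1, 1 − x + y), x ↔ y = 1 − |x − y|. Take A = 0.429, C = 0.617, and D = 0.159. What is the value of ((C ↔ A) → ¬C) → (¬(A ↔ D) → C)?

C ↔ A = 1 − |0.617 − 0.429| = 1 − 0.188 = 0.812
¬C = 1 − 0.617 = 0.383
(C ↔ A) → ¬C = min(1, 1 − 0.812 + 0.383) = min(1, 0.571) = 0.571
A ↔ D = 1 − |0.429 − 0.159| = 1 − 0.270 = 0.730
¬(A ↔ D) = 1 − 0.730 = 0.270
¬(A ↔ D) → C = min(1, 1 − 0.270 + 0.617) = min(1, 1.347) = 1.000
((C ↔ A) → ¬C) → (¬(A ↔ D) → C) = min(1, 1 − 0.571 + 1.000) = min(1, 1.429) = 1.000

1.000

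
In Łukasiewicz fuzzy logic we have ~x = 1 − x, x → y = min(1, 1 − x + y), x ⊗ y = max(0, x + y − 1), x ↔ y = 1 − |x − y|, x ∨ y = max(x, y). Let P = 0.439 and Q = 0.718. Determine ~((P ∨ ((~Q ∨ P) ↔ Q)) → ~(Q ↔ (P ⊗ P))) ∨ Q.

~Q = 1 − 0.718 = 0.282
~Q ∨ P = max(0.282, 0.439) = 0.439
(~Q ∨ P) ↔ Q = 1 − |0.439 − 0.718| = 1 − 0.279 = 0.721
P ∨ ((~Q ∨ P) ↔ Q) = max(0.439, 0.721) = 0.721
P ⊗ P = max(0, 0.439 + 0.439 − 1) = max(0, -0.122) = 0.000
Q ↔ (P ⊗ P) = 1 − |0.718 − 0.000| = 1 − 0.718 = 0.282
~(Q ↔ (P ⊗ P)) = 1 − 0.282 = 0.718
(P ∨ ((~Q ∨ P) ↔ Q)) → ~(Q ↔ (P ⊗ P)) = min(1, 1 − 0.721 + 0.718) = min(1, 0.997) = 0.997
~((P ∨ ((~Q ∨ P) ↔ Q)) → ~(Q ↔ (P ⊗ P))) = 1 − 0.997 = 0.003
~((P ∨ ((~Q ∨ P) ↔ Q)) → ~(Q ↔ (P ⊗ P))) ∨ Q = max(0.003, 0.718) = 0.718

0.718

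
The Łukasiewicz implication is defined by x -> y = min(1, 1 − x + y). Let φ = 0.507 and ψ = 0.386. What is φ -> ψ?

0.879

φ -> ψ = min(1, 1 − 0.507 + 0.386) = min(1, 0.879) = 0.879
For comparison, the Gödel implication (1 if x ≤ y else y) would give 0.386.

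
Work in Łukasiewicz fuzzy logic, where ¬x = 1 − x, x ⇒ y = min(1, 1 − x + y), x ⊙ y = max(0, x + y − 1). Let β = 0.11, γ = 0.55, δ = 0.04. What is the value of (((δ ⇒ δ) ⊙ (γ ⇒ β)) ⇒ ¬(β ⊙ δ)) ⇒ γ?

δ ⇒ δ = min(1, 1 − 0.04 + 0.04) = min(1, 1.00) = 1.00
γ ⇒ β = min(1, 1 − 0.55 + 0.11) = min(1, 0.56) = 0.56
(δ ⇒ δ) ⊙ (γ ⇒ β) = max(0, 1.00 + 0.56 − 1) = max(0, 0.56) = 0.56
β ⊙ δ = max(0, 0.11 + 0.04 − 1) = max(0, -0.85) = 0.00
¬(β ⊙ δ) = 1 − 0.00 = 1.00
((δ ⇒ δ) ⊙ (γ ⇒ β)) ⇒ ¬(β ⊙ δ) = min(1, 1 − 0.56 + 1.00) = min(1, 1.44) = 1.00
(((δ ⇒ δ) ⊙ (γ ⇒ β)) ⇒ ¬(β ⊙ δ)) ⇒ γ = min(1, 1 − 1.00 + 0.55) = min(1, 0.55) = 0.55

0.55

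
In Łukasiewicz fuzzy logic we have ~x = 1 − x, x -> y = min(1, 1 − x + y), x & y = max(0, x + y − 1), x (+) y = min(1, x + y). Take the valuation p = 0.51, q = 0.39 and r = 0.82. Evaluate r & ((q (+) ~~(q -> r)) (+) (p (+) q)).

0.82

q -> r = min(1, 1 − 0.39 + 0.82) = min(1, 1.43) = 1.00
~(q -> r) = 1 − 1.00 = 0.00
~~(q -> r) = 1 − 0.00 = 1.00
q (+) ~~(q -> r) = min(1, 0.39 + 1.00) = min(1, 1.39) = 1.00
p (+) q = min(1, 0.51 + 0.39) = min(1, 0.90) = 0.90
(q (+) ~~(q -> r)) (+) (p (+) q) = min(1, 1.00 + 0.90) = min(1, 1.90) = 1.00
r & ((q (+) ~~(q -> r)) (+) (p (+) q)) = max(0, 0.82 + 1.00 − 1) = max(0, 0.82) = 0.82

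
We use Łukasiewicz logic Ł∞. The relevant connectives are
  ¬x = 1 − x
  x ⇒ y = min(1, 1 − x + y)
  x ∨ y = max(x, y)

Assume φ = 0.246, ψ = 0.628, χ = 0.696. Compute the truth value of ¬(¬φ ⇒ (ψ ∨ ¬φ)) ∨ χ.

0.696

¬φ = 1 − 0.246 = 0.754
ψ ∨ ¬φ = max(0.628, 0.754) = 0.754
¬φ ⇒ (ψ ∨ ¬φ) = min(1, 1 − 0.754 + 0.754) = min(1, 1.000) = 1.000
¬(¬φ ⇒ (ψ ∨ ¬φ)) = 1 − 1.000 = 0.000
¬(¬φ ⇒ (ψ ∨ ¬φ)) ∨ χ = max(0.000, 0.696) = 0.696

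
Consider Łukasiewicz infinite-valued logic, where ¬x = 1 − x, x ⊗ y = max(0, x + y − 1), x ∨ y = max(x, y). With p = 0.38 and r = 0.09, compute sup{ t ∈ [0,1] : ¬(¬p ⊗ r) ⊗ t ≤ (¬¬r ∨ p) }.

¬p = 1 − 0.38 = 0.62
¬p ⊗ r = max(0, 0.62 + 0.09 − 1) = max(0, -0.29) = 0.00
¬(¬p ⊗ r) = 1 − 0.00 = 1.00
So the left factor is ¬(¬p ⊗ r) = 1.00.
¬r = 1 − 0.09 = 0.91
¬¬r = 1 − 0.91 = 0.09
¬¬r ∨ p = max(0.09, 0.38) = 0.38
So the right-hand bound is ¬¬r ∨ p = 0.38.
The residuum of the Łukasiewicz t-norm gives the supremum: min(1, 1 − 1.00 + 0.38).
1 − 1.00 + 0.38 = 0.38, so t = min(1, 0.38) = 0.38.
Check: 1.00 ⊗ 0.38 = max(0, 0.38) = 0.38 ≤ 0.38.

0.38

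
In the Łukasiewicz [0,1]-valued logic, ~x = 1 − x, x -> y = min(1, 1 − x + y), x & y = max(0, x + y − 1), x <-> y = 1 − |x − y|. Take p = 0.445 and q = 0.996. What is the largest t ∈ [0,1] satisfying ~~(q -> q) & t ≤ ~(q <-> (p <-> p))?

q -> q = min(1, 1 − 0.996 + 0.996) = min(1, 1.000) = 1.000
~(q -> q) = 1 − 1.000 = 0.000
~~(q -> q) = 1 − 0.000 = 1.000
So the left factor is ~~(q -> q) = 1.000.
p <-> p = 1 − |0.445 − 0.445| = 1 − 0.000 = 1.000
q <-> (p <-> p) = 1 − |0.996 − 1.000| = 1 − 0.004 = 0.996
~(q <-> (p <-> p)) = 1 − 0.996 = 0.004
So the right-hand bound is ~(q <-> (p <-> p)) = 0.004.
The residuum of the Łukasiewicz t-norm gives the supremum: min(1, 1 − 1.000 + 0.004).
1 − 1.000 + 0.004 = 0.004, so t = min(1, 0.004) = 0.004.
Check: 1.000 & 0.004 = max(0, 0.004) = 0.004 ≤ 0.004.

0.004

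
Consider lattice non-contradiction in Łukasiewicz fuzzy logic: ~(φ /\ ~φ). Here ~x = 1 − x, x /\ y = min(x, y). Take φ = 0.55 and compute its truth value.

0.55

~φ = 1 − 0.55 = 0.45
φ /\ ~φ = min(0.55, 0.45) = 0.45
~(φ /\ ~φ) = 1 − 0.45 = 0.55
(The value 0.55 < 1 shows this instance is not satisfied; not a Ł∞-tautology — its value is 1 − min(a, 1−a).)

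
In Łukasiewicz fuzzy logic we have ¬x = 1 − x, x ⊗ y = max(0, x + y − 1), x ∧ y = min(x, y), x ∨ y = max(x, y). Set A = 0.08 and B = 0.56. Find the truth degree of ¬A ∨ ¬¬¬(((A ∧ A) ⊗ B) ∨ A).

0.92

¬A = 1 − 0.08 = 0.92
A ∧ A = min(0.08, 0.08) = 0.08
(A ∧ A) ⊗ B = max(0, 0.08 + 0.56 − 1) = max(0, -0.36) = 0.00
((A ∧ A) ⊗ B) ∨ A = max(0.00, 0.08) = 0.08
¬(((A ∧ A) ⊗ B) ∨ A) = 1 − 0.08 = 0.92
¬¬(((A ∧ A) ⊗ B) ∨ A) = 1 − 0.92 = 0.08
¬¬¬(((A ∧ A) ⊗ B) ∨ A) = 1 − 0.08 = 0.92
¬A ∨ ¬¬¬(((A ∧ A) ⊗ B) ∨ A) = max(0.92, 0.92) = 0.92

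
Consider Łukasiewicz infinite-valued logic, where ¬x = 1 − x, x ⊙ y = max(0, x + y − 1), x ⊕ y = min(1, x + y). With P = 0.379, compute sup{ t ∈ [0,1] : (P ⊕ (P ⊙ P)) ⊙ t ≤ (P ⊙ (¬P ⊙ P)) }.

0.621

P ⊙ P = max(0, 0.379 + 0.379 − 1) = max(0, -0.242) = 0.000
P ⊕ (P ⊙ P) = min(1, 0.379 + 0.000) = min(1, 0.379) = 0.379
So the left factor is P ⊕ (P ⊙ P) = 0.379.
¬P = 1 − 0.379 = 0.621
¬P ⊙ P = max(0, 0.621 + 0.379 − 1) = max(0, 0.000) = 0.000
P ⊙ (¬P ⊙ P) = max(0, 0.379 + 0.000 − 1) = max(0, -0.621) = 0.000
So the right-hand bound is P ⊙ (¬P ⊙ P) = 0.000.
The residuum of the Łukasiewicz t-norm gives the supremum: min(1, 1 − 0.379 + 0.000).
1 − 0.379 + 0.000 = 0.621, so t = min(1, 0.621) = 0.621.
Check: 0.379 ⊙ 0.621 = max(0, 0.000) = 0.000 ≤ 0.000.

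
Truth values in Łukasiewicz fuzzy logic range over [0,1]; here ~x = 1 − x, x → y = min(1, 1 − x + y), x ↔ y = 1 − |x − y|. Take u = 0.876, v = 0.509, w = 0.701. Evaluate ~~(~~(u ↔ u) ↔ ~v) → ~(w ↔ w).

u ↔ u = 1 − |0.876 − 0.876| = 1 − 0.000 = 1.000
~(u ↔ u) = 1 − 1.000 = 0.000
~~(u ↔ u) = 1 − 0.000 = 1.000
~v = 1 − 0.509 = 0.491
~~(u ↔ u) ↔ ~v = 1 − |1.000 − 0.491| = 1 − 0.509 = 0.491
~(~~(u ↔ u) ↔ ~v) = 1 − 0.491 = 0.509
~~(~~(u ↔ u) ↔ ~v) = 1 − 0.509 = 0.491
w ↔ w = 1 − |0.701 − 0.701| = 1 − 0.000 = 1.000
~(w ↔ w) = 1 − 1.000 = 0.000
~~(~~(u ↔ u) ↔ ~v) → ~(w ↔ w) = min(1, 1 − 0.491 + 0.000) = min(1, 0.509) = 0.509

0.509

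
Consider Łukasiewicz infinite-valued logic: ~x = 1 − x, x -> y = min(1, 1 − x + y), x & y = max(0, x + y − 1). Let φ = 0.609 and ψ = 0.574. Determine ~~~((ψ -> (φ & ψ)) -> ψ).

φ & ψ = max(0, 0.609 + 0.574 − 1) = max(0, 0.183) = 0.183
ψ -> (φ & ψ) = min(1, 1 − 0.574 + 0.183) = min(1, 0.609) = 0.609
(ψ -> (φ & ψ)) -> ψ = min(1, 1 − 0.609 + 0.574) = min(1, 0.965) = 0.965
~((ψ -> (φ & ψ)) -> ψ) = 1 − 0.965 = 0.035
~~((ψ -> (φ & ψ)) -> ψ) = 1 − 0.035 = 0.965
~~~((ψ -> (φ & ψ)) -> ψ) = 1 − 0.965 = 0.035

0.035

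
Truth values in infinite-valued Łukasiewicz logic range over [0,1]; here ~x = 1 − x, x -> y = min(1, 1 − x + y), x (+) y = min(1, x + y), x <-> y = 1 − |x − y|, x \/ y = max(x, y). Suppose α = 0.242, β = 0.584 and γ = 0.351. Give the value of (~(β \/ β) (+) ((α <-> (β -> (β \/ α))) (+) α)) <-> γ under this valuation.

0.451

β \/ β = max(0.584, 0.584) = 0.584
~(β \/ β) = 1 − 0.584 = 0.416
β \/ α = max(0.584, 0.242) = 0.584
β -> (β \/ α) = min(1, 1 − 0.584 + 0.584) = min(1, 1.000) = 1.000
α <-> (β -> (β \/ α)) = 1 − |0.242 − 1.000| = 1 − 0.758 = 0.242
(α <-> (β -> (β \/ α))) (+) α = min(1, 0.242 + 0.242) = min(1, 0.484) = 0.484
~(β \/ β) (+) ((α <-> (β -> (β \/ α))) (+) α) = min(1, 0.416 + 0.484) = min(1, 0.900) = 0.900
(~(β \/ β) (+) ((α <-> (β -> (β \/ α))) (+) α)) <-> γ = 1 − |0.900 − 0.351| = 1 − 0.549 = 0.451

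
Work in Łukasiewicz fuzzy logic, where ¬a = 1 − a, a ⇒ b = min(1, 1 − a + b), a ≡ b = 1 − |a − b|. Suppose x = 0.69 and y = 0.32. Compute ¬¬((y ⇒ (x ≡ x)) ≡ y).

x ≡ x = 1 − |0.69 − 0.69| = 1 − 0.00 = 1.00
y ⇒ (x ≡ x) = min(1, 1 − 0.32 + 1.00) = min(1, 1.68) = 1.00
(y ⇒ (x ≡ x)) ≡ y = 1 − |1.00 − 0.32| = 1 − 0.68 = 0.32
¬((y ⇒ (x ≡ x)) ≡ y) = 1 − 0.32 = 0.68
¬¬((y ⇒ (x ≡ x)) ≡ y) = 1 − 0.68 = 0.32

0.32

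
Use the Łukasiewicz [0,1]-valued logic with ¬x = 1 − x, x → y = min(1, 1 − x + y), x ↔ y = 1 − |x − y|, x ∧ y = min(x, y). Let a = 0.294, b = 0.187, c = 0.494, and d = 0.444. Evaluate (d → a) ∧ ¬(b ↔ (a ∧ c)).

d → a = min(1, 1 − 0.444 + 0.294) = min(1, 0.850) = 0.850
a ∧ c = min(0.294, 0.494) = 0.294
b ↔ (a ∧ c) = 1 − |0.187 − 0.294| = 1 − 0.107 = 0.893
¬(b ↔ (a ∧ c)) = 1 − 0.893 = 0.107
(d → a) ∧ ¬(b ↔ (a ∧ c)) = min(0.850, 0.107) = 0.107

0.107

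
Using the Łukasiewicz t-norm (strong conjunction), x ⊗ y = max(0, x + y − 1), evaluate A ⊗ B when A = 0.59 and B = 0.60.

0.19

A ⊗ B = max(0, 0.59 + 0.60 − 1) = max(0, 0.19) = 0.19
For comparison, the Gödel (minimum) t-norm min(x, y) would give 0.59.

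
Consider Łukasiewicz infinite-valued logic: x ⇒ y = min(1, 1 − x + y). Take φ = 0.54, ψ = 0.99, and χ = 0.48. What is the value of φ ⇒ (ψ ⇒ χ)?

0.95

ψ ⇒ χ = min(1, 1 − 0.99 + 0.48) = min(1, 0.49) = 0.49
φ ⇒ (ψ ⇒ χ) = min(1, 1 − 0.54 + 0.49) = min(1, 0.95) = 0.95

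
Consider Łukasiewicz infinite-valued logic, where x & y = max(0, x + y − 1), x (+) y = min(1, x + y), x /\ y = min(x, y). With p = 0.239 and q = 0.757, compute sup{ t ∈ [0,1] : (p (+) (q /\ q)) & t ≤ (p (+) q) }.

1.000

q /\ q = min(0.757, 0.757) = 0.757
p (+) (q /\ q) = min(1, 0.239 + 0.757) = min(1, 0.996) = 0.996
So the left factor is p (+) (q /\ q) = 0.996.
p (+) q = min(1, 0.239 + 0.757) = min(1, 0.996) = 0.996
So the right-hand bound is p (+) q = 0.996.
The residuum of the Łukasiewicz t-norm gives the supremum: min(1, 1 − 0.996 + 0.996).
1 − 0.996 + 0.996 = 1.000, so t = min(1, 1.000) = 1.000.
Check: 0.996 & 1.000 = max(0, 0.996) = 0.996 ≤ 0.996.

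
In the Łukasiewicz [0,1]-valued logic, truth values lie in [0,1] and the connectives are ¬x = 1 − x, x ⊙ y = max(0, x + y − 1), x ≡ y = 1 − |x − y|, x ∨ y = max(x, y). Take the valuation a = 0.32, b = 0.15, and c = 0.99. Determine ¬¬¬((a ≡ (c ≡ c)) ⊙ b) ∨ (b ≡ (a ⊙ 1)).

1.00

c ≡ c = 1 − |0.99 − 0.99| = 1 − 0.00 = 1.00
a ≡ (c ≡ c) = 1 − |0.32 − 1.00| = 1 − 0.68 = 0.32
(a ≡ (c ≡ c)) ⊙ b = max(0, 0.32 + 0.15 − 1) = max(0, -0.53) = 0.00
¬((a ≡ (c ≡ c)) ⊙ b) = 1 − 0.00 = 1.00
¬¬((a ≡ (c ≡ c)) ⊙ b) = 1 − 1.00 = 0.00
¬¬¬((a ≡ (c ≡ c)) ⊙ b) = 1 − 0.00 = 1.00
a ⊙ 1 = max(0, 0.32 + 1.00 − 1) = max(0, 0.32) = 0.32
b ≡ (a ⊙ 1) = 1 − |0.15 − 0.32| = 1 − 0.17 = 0.83
¬¬¬((a ≡ (c ≡ c)) ⊙ b) ∨ (b ≡ (a ⊙ 1)) = max(1.00, 0.83) = 1.00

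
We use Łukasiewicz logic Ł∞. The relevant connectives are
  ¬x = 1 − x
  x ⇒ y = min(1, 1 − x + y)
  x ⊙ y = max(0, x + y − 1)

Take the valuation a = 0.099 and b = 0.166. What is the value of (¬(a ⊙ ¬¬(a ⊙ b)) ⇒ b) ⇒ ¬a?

a ⊙ b = max(0, 0.099 + 0.166 − 1) = max(0, -0.735) = 0.000
¬(a ⊙ b) = 1 − 0.000 = 1.000
¬¬(a ⊙ b) = 1 − 1.000 = 0.000
a ⊙ ¬¬(a ⊙ b) = max(0, 0.099 + 0.000 − 1) = max(0, -0.901) = 0.000
¬(a ⊙ ¬¬(a ⊙ b)) = 1 − 0.000 = 1.000
¬(a ⊙ ¬¬(a ⊙ b)) ⇒ b = min(1, 1 − 1.000 + 0.166) = min(1, 0.166) = 0.166
¬a = 1 − 0.099 = 0.901
(¬(a ⊙ ¬¬(a ⊙ b)) ⇒ b) ⇒ ¬a = min(1, 1 − 0.166 + 0.901) = min(1, 1.735) = 1.000

1.000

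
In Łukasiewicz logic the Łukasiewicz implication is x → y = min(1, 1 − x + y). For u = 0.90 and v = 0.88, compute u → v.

u → v = min(1, 1 − 0.90 + 0.88) = min(1, 0.98) = 0.98
For comparison, the Gödel implication (1 if x ≤ y else y) would give 0.88.

0.98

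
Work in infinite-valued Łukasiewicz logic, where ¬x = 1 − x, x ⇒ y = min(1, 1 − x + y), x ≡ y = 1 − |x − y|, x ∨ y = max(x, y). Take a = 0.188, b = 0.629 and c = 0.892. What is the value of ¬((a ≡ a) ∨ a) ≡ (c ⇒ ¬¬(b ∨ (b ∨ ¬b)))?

a ≡ a = 1 − |0.188 − 0.188| = 1 − 0.000 = 1.000
(a ≡ a) ∨ a = max(1.000, 0.188) = 1.000
¬((a ≡ a) ∨ a) = 1 − 1.000 = 0.000
¬b = 1 − 0.629 = 0.371
b ∨ ¬b = max(0.629, 0.371) = 0.629
b ∨ (b ∨ ¬b) = max(0.629, 0.629) = 0.629
¬(b ∨ (b ∨ ¬b)) = 1 − 0.629 = 0.371
¬¬(b ∨ (b ∨ ¬b)) = 1 − 0.371 = 0.629
c ⇒ ¬¬(b ∨ (b ∨ ¬b)) = min(1, 1 − 0.892 + 0.629) = min(1, 0.737) = 0.737
¬((a ≡ a) ∨ a) ≡ (c ⇒ ¬¬(b ∨ (b ∨ ¬b))) = 1 − |0.000 − 0.737| = 1 − 0.737 = 0.263

0.263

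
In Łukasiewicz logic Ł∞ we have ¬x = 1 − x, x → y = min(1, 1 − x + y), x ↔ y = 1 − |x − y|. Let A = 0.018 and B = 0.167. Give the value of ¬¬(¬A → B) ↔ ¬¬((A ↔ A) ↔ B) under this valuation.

0.982

¬A = 1 − 0.018 = 0.982
¬A → B = min(1, 1 − 0.982 + 0.167) = min(1, 0.185) = 0.185
¬(¬A → B) = 1 − 0.185 = 0.815
¬¬(¬A → B) = 1 − 0.815 = 0.185
A ↔ A = 1 − |0.018 − 0.018| = 1 − 0.000 = 1.000
(A ↔ A) ↔ B = 1 − |1.000 − 0.167| = 1 − 0.833 = 0.167
¬((A ↔ A) ↔ B) = 1 − 0.167 = 0.833
¬¬((A ↔ A) ↔ B) = 1 − 0.833 = 0.167
¬¬(¬A → B) ↔ ¬¬((A ↔ A) ↔ B) = 1 − |0.185 − 0.167| = 1 − 0.018 = 0.982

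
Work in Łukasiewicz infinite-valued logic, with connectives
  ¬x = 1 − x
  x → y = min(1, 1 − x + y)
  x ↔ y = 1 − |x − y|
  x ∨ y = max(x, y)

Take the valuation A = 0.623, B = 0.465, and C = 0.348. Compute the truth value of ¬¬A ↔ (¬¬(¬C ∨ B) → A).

¬A = 1 − 0.623 = 0.377
¬¬A = 1 − 0.377 = 0.623
¬C = 1 − 0.348 = 0.652
¬C ∨ B = max(0.652, 0.465) = 0.652
¬(¬C ∨ B) = 1 − 0.652 = 0.348
¬¬(¬C ∨ B) = 1 − 0.348 = 0.652
¬¬(¬C ∨ B) → A = min(1, 1 − 0.652 + 0.623) = min(1, 0.971) = 0.971
¬¬A ↔ (¬¬(¬C ∨ B) → A) = 1 − |0.623 − 0.971| = 1 − 0.348 = 0.652

0.652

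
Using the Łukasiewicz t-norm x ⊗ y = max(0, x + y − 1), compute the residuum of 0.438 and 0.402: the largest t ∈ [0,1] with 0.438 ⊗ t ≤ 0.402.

The residuum of the Łukasiewicz t-norm gives the supremum: min(1, 1 − 0.438 + 0.402).
1 − 0.438 + 0.402 = 0.964, so t = min(1, 0.964) = 0.964.
Check: 0.438 ⊗ 0.964 = max(0, 0.402) = 0.402 ≤ 0.402.

0.964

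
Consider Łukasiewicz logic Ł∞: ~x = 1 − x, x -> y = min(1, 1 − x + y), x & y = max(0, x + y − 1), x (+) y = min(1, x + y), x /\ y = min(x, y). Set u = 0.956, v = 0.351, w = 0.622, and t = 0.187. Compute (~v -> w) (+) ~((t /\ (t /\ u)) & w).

1.000

~v = 1 − 0.351 = 0.649
~v -> w = min(1, 1 − 0.649 + 0.622) = min(1, 0.973) = 0.973
t /\ u = min(0.187, 0.956) = 0.187
t /\ (t /\ u) = min(0.187, 0.187) = 0.187
(t /\ (t /\ u)) & w = max(0, 0.187 + 0.622 − 1) = max(0, -0.191) = 0.000
~((t /\ (t /\ u)) & w) = 1 − 0.000 = 1.000
(~v -> w) (+) ~((t /\ (t /\ u)) & w) = min(1, 0.973 + 1.000) = min(1, 1.973) = 1.000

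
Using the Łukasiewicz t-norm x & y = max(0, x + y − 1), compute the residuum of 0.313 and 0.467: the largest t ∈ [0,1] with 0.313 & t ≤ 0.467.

The residuum of the Łukasiewicz t-norm gives the supremum: min(1, 1 − 0.313 + 0.467).
1 − 0.313 + 0.467 = 1.154, so t = min(1, 1.154) = 1.000.
Check: 0.313 & 1.000 = max(0, 0.313) = 0.313 ≤ 0.467.

1.000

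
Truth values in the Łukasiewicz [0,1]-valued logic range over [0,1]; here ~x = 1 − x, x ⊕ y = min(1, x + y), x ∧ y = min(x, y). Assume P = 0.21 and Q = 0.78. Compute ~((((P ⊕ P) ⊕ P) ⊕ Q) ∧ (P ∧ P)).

0.79

P ⊕ P = min(1, 0.21 + 0.21) = min(1, 0.42) = 0.42
(P ⊕ P) ⊕ P = min(1, 0.42 + 0.21) = min(1, 0.63) = 0.63
((P ⊕ P) ⊕ P) ⊕ Q = min(1, 0.63 + 0.78) = min(1, 1.41) = 1.00
P ∧ P = min(0.21, 0.21) = 0.21
(((P ⊕ P) ⊕ P) ⊕ Q) ∧ (P ∧ P) = min(1.00, 0.21) = 0.21
~((((P ⊕ P) ⊕ P) ⊕ Q) ∧ (P ∧ P)) = 1 − 0.21 = 0.79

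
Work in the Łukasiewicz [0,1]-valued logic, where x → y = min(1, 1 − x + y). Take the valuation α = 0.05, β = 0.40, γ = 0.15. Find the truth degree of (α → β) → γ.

α → β = min(1, 1 − 0.05 + 0.40) = min(1, 1.35) = 1.00
(α → β) → γ = min(1, 1 − 1.00 + 0.15) = min(1, 0.15) = 0.15

0.15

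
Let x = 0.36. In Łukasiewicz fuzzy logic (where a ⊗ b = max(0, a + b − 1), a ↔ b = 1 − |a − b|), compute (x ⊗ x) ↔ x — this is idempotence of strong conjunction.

0.64

x ⊗ x = max(0, 0.36 + 0.36 − 1) = max(0, -0.28) = 0.00
(x ⊗ x) ↔ x = 1 − |0.00 − 0.36| = 1 − 0.36 = 0.64
(The value 0.64 < 1 shows this instance is not satisfied; fails in Ł∞ since a ⊗ a = max(0, 2a−1) ≠ a in general.)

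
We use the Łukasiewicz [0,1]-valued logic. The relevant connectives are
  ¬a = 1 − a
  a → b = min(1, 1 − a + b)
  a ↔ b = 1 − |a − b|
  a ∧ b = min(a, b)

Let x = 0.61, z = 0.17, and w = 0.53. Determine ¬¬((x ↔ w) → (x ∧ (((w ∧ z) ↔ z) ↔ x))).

0.69

x ↔ w = 1 − |0.61 − 0.53| = 1 − 0.08 = 0.92
w ∧ z = min(0.53, 0.17) = 0.17
(w ∧ z) ↔ z = 1 − |0.17 − 0.17| = 1 − 0.00 = 1.00
((w ∧ z) ↔ z) ↔ x = 1 − |1.00 − 0.61| = 1 − 0.39 = 0.61
x ∧ (((w ∧ z) ↔ z) ↔ x) = min(0.61, 0.61) = 0.61
(x ↔ w) → (x ∧ (((w ∧ z) ↔ z) ↔ x)) = min(1, 1 − 0.92 + 0.61) = min(1, 0.69) = 0.69
¬((x ↔ w) → (x ∧ (((w ∧ z) ↔ z) ↔ x))) = 1 − 0.69 = 0.31
¬¬((x ↔ w) → (x ∧ (((w ∧ z) ↔ z) ↔ x))) = 1 − 0.31 = 0.69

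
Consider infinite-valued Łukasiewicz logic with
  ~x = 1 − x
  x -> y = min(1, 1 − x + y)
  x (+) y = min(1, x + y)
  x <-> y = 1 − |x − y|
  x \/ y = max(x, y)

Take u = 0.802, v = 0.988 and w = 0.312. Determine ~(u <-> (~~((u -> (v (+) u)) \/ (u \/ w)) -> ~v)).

v (+) u = min(1, 0.988 + 0.802) = min(1, 1.790) = 1.000
u -> (v (+) u) = min(1, 1 − 0.802 + 1.000) = min(1, 1.198) = 1.000
u \/ w = max(0.802, 0.312) = 0.802
(u -> (v (+) u)) \/ (u \/ w) = max(1.000, 0.802) = 1.000
~((u -> (v (+) u)) \/ (u \/ w)) = 1 − 1.000 = 0.000
~~((u -> (v (+) u)) \/ (u \/ w)) = 1 − 0.000 = 1.000
~v = 1 − 0.988 = 0.012
~~((u -> (v (+) u)) \/ (u \/ w)) -> ~v = min(1, 1 − 1.000 + 0.012) = min(1, 0.012) = 0.012
u <-> (~~((u -> (v (+) u)) \/ (u \/ w)) -> ~v) = 1 − |0.802 − 0.012| = 1 − 0.790 = 0.210
~(u <-> (~~((u -> (v (+) u)) \/ (u \/ w)) -> ~v)) = 1 − 0.210 = 0.790

0.790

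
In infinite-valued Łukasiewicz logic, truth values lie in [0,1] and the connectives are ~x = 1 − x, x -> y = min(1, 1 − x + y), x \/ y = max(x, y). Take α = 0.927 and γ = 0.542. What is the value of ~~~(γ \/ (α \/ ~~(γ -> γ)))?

γ -> γ = min(1, 1 − 0.542 + 0.542) = min(1, 1.000) = 1.000
~(γ -> γ) = 1 − 1.000 = 0.000
~~(γ -> γ) = 1 − 0.000 = 1.000
α \/ ~~(γ -> γ) = max(0.927, 1.000) = 1.000
γ \/ (α \/ ~~(γ -> γ)) = max(0.542, 1.000) = 1.000
~(γ \/ (α \/ ~~(γ -> γ))) = 1 − 1.000 = 0.000
~~(γ \/ (α \/ ~~(γ -> γ))) = 1 − 0.000 = 1.000
~~~(γ \/ (α \/ ~~(γ -> γ))) = 1 − 1.000 = 0.000

0.000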